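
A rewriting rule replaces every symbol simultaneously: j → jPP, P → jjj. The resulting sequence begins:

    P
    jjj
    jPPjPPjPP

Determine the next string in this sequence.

jPPjjjjjjjPPjjjjjjjPPjjjjjj

Expanding jPPjPPjPP: j→jPP, P→jjj, P→jjj, j→jPP, P→jjj, P→jjj, j→jPP, P→jjj, P→jjj. Concatenated: jPP jjj jjj jPP jjj jjj jPP jjj jjj.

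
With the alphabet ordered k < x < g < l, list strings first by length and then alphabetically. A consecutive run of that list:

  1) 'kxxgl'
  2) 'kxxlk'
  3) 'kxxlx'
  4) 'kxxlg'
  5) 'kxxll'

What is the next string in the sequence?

The successor of kxxll increments the rightmost position that isn't already l and resets every position after it to k.

kxgkk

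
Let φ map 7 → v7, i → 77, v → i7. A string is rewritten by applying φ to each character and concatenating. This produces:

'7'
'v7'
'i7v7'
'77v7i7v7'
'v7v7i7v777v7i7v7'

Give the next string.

φ(v7v7i7v777v7i7v7) expands symbol-by-symbol to i7 v7 i7 v7 77 v7 i7 v7 v7 v7 i7 v7 77 v7 i7 v7; joining the 16 pieces gives the next term.

i7v7i7v777v7i7v7v7v7i7v777v7i7v7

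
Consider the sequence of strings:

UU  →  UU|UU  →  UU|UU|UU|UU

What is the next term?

Every step duplicates the string with '|' between the halves.
Doubling UU|UU|UU|UU with '|' between the halves:

UU|UU|UU|UU|UU|UU|UU|UU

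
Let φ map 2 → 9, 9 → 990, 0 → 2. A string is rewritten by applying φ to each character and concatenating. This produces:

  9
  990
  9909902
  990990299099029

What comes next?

φ(990990299099029) expands symbol-by-symbol to 990 990 2 990 990 2 9 990 990 2 990 990 2 9 990; joining the 15 pieces gives the next term.

990990299099029990990299099029990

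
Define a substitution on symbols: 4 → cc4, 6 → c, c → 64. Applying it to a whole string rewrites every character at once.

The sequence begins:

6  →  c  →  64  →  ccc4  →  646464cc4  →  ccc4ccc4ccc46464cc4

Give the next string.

Rewriting the 19 symbols of ccc4ccc4ccc46464cc4 one by one yields 64 64 64 cc4 64 64 64 cc4 64 64 64 cc4 c cc4 c cc4 64 64 cc4; concatenated:

646464cc4646464cc4646464cc4ccc4ccc46464cc4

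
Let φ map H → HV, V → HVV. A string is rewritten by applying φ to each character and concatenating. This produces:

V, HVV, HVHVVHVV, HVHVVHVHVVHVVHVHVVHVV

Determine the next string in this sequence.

Replace each of the 21 characters of HVHVVHVHVVHVVHVHVVHVV in place — HV HVV HV HVV HVV HV HVV HV HVV HVV HV HVV HVV HV HVV HV HVV HVV HV HVV HVV — and concatenate.

HVHVVHVHVVHVVHVHVVHVHVVHVVHVHVVHVVHVHVVHVHVVHVVHVHVVHVV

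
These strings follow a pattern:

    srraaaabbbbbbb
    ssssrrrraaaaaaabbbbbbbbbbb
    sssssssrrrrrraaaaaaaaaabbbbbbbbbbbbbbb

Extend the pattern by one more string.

The n-th term is 3n-2 s's then 2n r's then 3n+1 a's then 4n+3 b's (n = 1, 2, …).
Setting n = 4 gives 10, 8, 13, 19 characters in each block.

ssssssssssrrrrrrrraaaaaaaaaaaaabbbbbbbbbbbbbbbbbbb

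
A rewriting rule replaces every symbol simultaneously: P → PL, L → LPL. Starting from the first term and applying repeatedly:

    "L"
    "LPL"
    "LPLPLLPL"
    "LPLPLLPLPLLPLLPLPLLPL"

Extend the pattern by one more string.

Replace each of the 21 characters of LPLPLLPLPLLPLLPLPLLPL in place — LPL PL LPL PL LPL LPL PL LPL PL LPL LPL PL LPL LPL PL LPL PL LPL LPL PL LPL — and concatenate.

LPLPLLPLPLLPLLPLPLLPLPLLPLLPLPLLPLLPLPLLPLPLLPLLPLPLLPL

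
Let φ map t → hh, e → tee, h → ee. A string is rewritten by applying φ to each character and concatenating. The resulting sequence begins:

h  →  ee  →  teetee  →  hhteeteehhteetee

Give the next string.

Replace each of the 16 characters of hhteeteehhteetee in place — ee ee hh tee tee hh tee tee ee ee hh tee tee hh tee tee — and concatenate.

eeeehhteeteehhteeteeeeeehhteeteehhteetee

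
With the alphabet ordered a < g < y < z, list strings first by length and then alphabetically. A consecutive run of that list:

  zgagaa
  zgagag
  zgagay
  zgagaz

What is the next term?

zgagga

The successor of zgagaz increments the rightmost position that isn't already z and resets every position after it to a.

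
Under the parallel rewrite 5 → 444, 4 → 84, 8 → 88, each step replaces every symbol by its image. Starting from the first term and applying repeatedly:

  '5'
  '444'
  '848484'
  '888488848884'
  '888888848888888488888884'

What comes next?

Replace each of the 24 characters of 888888848888888488888884 in place — 88 88 88 88 88 88 88 84 88 88 88 88 88 88 88 84 88 88 88 88 88 88 88 84 — and concatenate.

888888888888888488888888888888848888888888888884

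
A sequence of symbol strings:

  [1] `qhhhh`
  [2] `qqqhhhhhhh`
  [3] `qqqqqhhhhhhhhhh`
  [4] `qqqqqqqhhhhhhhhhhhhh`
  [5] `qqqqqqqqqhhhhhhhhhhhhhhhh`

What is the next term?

The n-th term is 2n-1 q's then 3n+1 h's (n = 1, 2, …).
For the next term, n = 6, so the run lengths are 11, 19.

qqqqqqqqqqqhhhhhhhhhhhhhhhhhhh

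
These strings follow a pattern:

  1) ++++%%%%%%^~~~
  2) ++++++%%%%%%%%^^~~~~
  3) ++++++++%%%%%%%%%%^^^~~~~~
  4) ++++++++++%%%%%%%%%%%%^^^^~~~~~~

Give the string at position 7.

Reading off run lengths: + runs 4, 6, 8, 10; % runs 6, 8, 10, 12; ^ runs 1, 2, 3, 4; ~ runs 3, 4, 5, 6 — each is linear in n, where the shown terms are n = 2, 3, 4, 5.
Setting n = 8 gives 16, 18, 7, 9 characters in each block.

++++++++++++++++%%%%%%%%%%%%%%%%%%^^^^^^^~~~~~~~~~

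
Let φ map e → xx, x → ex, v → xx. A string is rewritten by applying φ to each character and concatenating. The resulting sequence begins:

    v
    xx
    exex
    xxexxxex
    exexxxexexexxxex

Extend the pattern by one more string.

xxexxxexexexxxexxxexxxexexexxxex

φ(exexxxexexexxxex) expands symbol-by-symbol to xx ex xx ex ex ex xx ex xx ex xx ex ex ex xx ex; joining the 16 pieces gives the next term.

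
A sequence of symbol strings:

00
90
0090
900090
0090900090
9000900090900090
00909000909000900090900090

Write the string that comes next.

This is a Fibonacci-style word recurrence s(k) = s(k−2)·s(k−1): e.g. 00·90 = 0090.
Continuing: 9000900090900090 · 00909000909000900090900090 gives term 8.

900090009090009000909000909000900090900090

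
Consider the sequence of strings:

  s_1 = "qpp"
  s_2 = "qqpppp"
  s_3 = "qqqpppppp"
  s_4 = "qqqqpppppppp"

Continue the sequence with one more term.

qqqqqpppppppppp

Reading off run lengths: q runs 1, 2, 3, 4; p runs 2, 4, 6, 8 — each is linear in n (n = 1, 2, …).
For the next term, n = 5, so the run lengths are 5, 10.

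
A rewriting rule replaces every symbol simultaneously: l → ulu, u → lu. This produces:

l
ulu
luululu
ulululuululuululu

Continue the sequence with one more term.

Replace each of the 17 characters of ulululuululuululu in place — lu ulu lu ulu lu ulu lu lu ulu lu ulu lu lu ulu lu ulu lu — and concatenate.

luululuululuulululuululuulululuululuululu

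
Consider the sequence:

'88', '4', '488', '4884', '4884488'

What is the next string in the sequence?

Each term (from the third on) is the previous term followed by the one before it: term 3 = 4·88 = 488.
So term 6 is 4884488·4884.

48844884884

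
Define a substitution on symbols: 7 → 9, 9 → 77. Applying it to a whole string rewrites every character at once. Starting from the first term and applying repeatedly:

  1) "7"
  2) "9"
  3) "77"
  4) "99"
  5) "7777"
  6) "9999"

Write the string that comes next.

Apply φ to 9999 symbol by symbol: 9→77, 9→77, 9→77, 9→77; joined: 77 77 77 77.

77777777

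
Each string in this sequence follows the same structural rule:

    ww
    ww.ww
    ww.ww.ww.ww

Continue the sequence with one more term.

s(k+1) = s(k)·.·s(k) — each term doubles the last with '.' between the halves.
So the next term is two copies of ww.ww.ww.ww with '.' between the halves.

ww.ww.ww.ww.ww.ww.ww.ww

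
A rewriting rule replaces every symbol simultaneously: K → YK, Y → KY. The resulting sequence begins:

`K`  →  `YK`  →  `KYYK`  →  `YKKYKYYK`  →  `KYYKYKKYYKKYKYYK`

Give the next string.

YKKYKYYKKYYKYKKYKYYKYKKYYKKYKYYK

Replace each of the 16 characters of KYYKYKKYYKKYKYYK in place — YK KY KY YK KY YK YK KY KY YK YK KY YK KY KY YK — and concatenate.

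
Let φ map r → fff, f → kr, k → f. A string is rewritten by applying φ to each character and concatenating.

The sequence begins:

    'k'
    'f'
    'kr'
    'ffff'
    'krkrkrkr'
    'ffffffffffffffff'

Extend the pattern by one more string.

Applying the rule to each of the 16 symbols of ffffffffffffffff gives the pieces kr kr kr kr kr kr kr kr kr kr kr kr kr kr kr kr, which concatenate to the answer.

krkrkrkrkrkrkrkrkrkrkrkrkrkrkrkr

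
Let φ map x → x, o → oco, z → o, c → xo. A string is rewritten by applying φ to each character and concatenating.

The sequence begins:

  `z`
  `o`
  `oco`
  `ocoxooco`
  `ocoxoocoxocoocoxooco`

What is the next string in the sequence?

ocoxoocoxocoocoxoocoxocoxoocoocoxoocoxocoocoxooco

Replace each of the 20 characters of ocoxoocoxocoocoxooco in place — oco xo oco x oco oco xo oco x oco xo oco oco xo oco x oco oco xo oco — and concatenate.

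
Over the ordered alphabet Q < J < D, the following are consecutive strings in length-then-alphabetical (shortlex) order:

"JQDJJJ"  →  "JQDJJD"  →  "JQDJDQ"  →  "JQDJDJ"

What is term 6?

Advancing 2 positions from JQDJDJ through JQDJDJ → JQDJDD reaches term 6.

JQDDQQ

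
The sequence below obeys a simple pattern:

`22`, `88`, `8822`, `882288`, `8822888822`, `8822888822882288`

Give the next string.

88228888228822888822888822

Each term (from the third on) is the previous term followed by the one before it: term 3 = 88·22 = 8822.
Continuing: 8822888822882288 · 8822888822 gives term 7.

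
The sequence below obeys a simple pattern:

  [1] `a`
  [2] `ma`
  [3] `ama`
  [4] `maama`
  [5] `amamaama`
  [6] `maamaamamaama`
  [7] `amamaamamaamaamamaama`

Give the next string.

maamaamamaamaamamaamamaamaamamaama

Each term (from the third on) is the two preceding terms concatenated in order: term 3 = a·ma = ama.
Continuing: maamaamamaama · amamaamamaamaamamaama gives term 8.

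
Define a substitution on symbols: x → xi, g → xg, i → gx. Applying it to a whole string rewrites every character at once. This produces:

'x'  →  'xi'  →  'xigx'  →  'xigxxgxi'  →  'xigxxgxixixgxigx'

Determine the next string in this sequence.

Replace each of the 16 characters of xigxxgxixixgxigx in place — xi gx xg xi xi xg xi gx xi gx xi xg xi gx xg xi — and concatenate.

xigxxgxixixgxigxxigxxixgxigxxgxi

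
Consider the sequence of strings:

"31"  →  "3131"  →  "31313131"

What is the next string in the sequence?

3131313131313131

Each string is two copies of the previous one concatenated.
So the next term is two copies of 31313131.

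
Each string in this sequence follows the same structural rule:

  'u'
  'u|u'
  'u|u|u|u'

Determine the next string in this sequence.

Every step duplicates the string with '|' between the halves.
Doubling u|u|u|u with '|' between the halves:

u|u|u|u|u|u|u|u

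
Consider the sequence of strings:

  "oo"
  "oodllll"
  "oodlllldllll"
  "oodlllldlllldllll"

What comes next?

oodlllldlllldlllldllll

Each term is the previous one with dllll appended.
One more step from oodlllldlllldllll gives the answer.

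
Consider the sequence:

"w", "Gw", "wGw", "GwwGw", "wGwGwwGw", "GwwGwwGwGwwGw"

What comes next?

wGwGwwGwGwwGwwGwGwwGw

From term 3 onward, concatenate the second-to-last term with the last: w·Gw = wGw, Gw·wGw = GwwGw, …
Continuing: wGwGwwGw · GwwGwwGwGwwGw gives term 7.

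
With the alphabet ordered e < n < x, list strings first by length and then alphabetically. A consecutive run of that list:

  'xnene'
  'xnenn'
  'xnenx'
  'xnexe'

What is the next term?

The successor of xnexe increments the rightmost position that isn't already x and resets every position after it to e.

xnexn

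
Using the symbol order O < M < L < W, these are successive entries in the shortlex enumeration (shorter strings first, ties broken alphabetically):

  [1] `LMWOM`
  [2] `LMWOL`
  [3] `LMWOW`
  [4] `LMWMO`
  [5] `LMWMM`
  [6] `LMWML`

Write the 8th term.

LMWLO

Advancing 2 positions from LMWML through LMWML → LMWMW reaches term 8.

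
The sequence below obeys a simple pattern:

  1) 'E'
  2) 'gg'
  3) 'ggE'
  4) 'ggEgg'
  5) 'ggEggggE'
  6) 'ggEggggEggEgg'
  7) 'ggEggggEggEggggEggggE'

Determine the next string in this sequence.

ggEggggEggEggggEggggEggEggggEggEgg

Each term (from the third on) is the previous term followed by the one before it: term 3 = gg·E = ggE.
Continuing: ggEggggEggEggggEggggE · ggEggggEggEgg gives term 8.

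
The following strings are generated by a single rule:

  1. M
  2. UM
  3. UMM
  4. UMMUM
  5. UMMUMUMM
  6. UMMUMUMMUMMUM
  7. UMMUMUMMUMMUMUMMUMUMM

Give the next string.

Each term (from the third on) is the previous term followed by the one before it: term 3 = UM·M = UMM.
The next term joins UMMUMUMMUMMUMUMMUMUMM and UMMUMUMMUMMUM.

UMMUMUMMUMMUMUMMUMUMMUMMUMUMMUMMUM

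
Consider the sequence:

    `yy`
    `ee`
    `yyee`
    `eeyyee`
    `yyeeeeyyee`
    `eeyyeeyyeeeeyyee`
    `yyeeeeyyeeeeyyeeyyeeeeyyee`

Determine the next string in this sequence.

eeyyeeyyeeeeyyeeyyeeeeyyeeeeyyeeyyeeeeyyee

Each term (from the third on) is the two preceding terms concatenated in order: term 3 = yy·ee = yyee.
The next term joins eeyyeeyyeeeeyyee and yyeeeeyyeeeeyyeeyyeeeeyyee.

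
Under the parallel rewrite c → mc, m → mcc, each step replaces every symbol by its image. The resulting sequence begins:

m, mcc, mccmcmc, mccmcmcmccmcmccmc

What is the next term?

Applying the rule to each of the 17 symbols of mccmcmcmccmcmccmc gives the pieces mcc mc mc mcc mc mcc mc mcc mc mc mcc mc mcc mc mc mcc mc, which concatenate to the answer.

mccmcmcmccmcmccmcmccmcmcmccmcmccmcmcmccmc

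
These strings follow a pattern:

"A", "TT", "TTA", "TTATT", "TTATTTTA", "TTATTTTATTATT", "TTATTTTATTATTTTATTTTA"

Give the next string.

TTATTTTATTATTTTATTTTATTATTTTATTATT

This is a Fibonacci-style word recurrence s(k) = s(k−1)·s(k−2): e.g. TT·A = TTA.
So term 8 is TTATTTTATTATTTTATTTTA·TTATTTTATTATT.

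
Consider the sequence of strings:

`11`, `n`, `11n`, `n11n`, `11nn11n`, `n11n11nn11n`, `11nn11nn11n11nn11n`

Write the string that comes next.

n11n11nn11n11nn11nn11n11nn11n

From term 3 onward, concatenate the second-to-last term with the last: 11·n = 11n, n·11n = n11n, …
So term 8 is n11n11nn11n·11nn11nn11n11nn11n.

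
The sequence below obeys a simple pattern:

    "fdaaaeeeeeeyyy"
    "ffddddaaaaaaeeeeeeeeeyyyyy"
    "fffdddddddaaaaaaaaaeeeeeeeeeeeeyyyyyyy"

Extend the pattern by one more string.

ffffddddddddddaaaaaaaaaaaaeeeeeeeeeeeeeeeyyyyyyyyy

Reading off run lengths: f runs 1, 2, 3; d runs 1, 4, 7; a runs 3, 6, 9; e runs 6, 9, 12; y runs 3, 5, 7 — each is linear in n (n = 1, 2, …).
Setting n = 4 gives 4, 10, 12, 15, 9 characters in each block.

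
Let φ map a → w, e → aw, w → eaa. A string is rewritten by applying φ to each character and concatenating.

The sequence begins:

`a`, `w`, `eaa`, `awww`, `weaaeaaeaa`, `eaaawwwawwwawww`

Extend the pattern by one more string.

Applying the rule to each of the 15 symbols of eaaawwwawwwawww gives the pieces aw w w w eaa eaa eaa w eaa eaa eaa w eaa eaa eaa, which concatenate to the answer.

awwwweaaeaaeaaweaaeaaeaaweaaeaaeaa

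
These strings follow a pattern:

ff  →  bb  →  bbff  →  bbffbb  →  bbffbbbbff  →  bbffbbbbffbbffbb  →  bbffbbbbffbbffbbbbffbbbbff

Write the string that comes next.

bbffbbbbffbbffbbbbffbbbbffbbffbbbbffbbffbb

Each term (from the third on) is the previous term followed by the one before it: term 3 = bb·ff = bbff.
So term 8 is bbffbbbbffbbffbbbbffbbbbff·bbffbbbbffbbffbb.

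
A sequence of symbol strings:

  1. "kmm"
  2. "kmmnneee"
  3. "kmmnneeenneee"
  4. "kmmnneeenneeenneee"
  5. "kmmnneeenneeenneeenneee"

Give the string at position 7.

kmmnneeenneeenneeenneeenneeenneee

Each term is the previous one with nneee appended.
From kmmnneeenneeenneeenneee, 2 further steps: kmmnneeenneeenneeenneee → kmmnneeenneeenneeenneeenneee → (answer).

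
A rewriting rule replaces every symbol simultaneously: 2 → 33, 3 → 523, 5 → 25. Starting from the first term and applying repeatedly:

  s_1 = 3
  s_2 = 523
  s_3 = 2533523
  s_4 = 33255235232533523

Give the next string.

φ(33255235232533523) expands symbol-by-symbol to 523 523 33 25 25 33 523 25 33 523 33 25 523 523 25 33 523; joining the 17 pieces gives the next term.

52352333252533523253352333255235232533523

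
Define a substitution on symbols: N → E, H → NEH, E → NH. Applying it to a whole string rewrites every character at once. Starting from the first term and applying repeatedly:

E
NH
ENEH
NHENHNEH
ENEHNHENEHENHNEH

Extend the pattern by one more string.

Applying the rule to each of the 16 symbols of ENEHNHENEHENHNEH gives the pieces NH E NH NEH E NEH NH E NH NEH NH E NEH E NH NEH, which concatenate to the answer.

NHENHNEHENEHNHENHNEHNHENEHENHNEH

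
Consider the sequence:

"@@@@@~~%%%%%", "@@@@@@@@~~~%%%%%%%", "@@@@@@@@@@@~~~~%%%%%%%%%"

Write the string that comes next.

@@@@@@@@@@@@@@~~~~~%%%%%%%%%%%

Term n consists of 3n-1 @'s, followed by n ~'s, followed by 2n+1 %'s, where the shown terms are n = 2, 3, 4.
At n = 5 the blocks have lengths 14, 5, 11.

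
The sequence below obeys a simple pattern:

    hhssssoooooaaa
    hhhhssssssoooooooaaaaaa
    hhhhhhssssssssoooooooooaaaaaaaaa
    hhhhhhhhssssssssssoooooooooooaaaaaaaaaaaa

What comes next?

Reading off run lengths: h runs 2, 4, 6, 8; s runs 4, 6, 8, 10; o runs 5, 7, 9, 11; a runs 3, 6, 9, 12 — each is linear in n (n = 1, 2, …).
For the next term, n = 5, so the run lengths are 10, 12, 13, 15.

hhhhhhhhhhssssssssssssoooooooooooooaaaaaaaaaaaaaaa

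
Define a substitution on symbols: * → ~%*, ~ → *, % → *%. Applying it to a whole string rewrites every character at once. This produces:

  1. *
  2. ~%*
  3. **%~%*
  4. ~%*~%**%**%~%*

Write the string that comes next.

φ(~%*~%**%**%~%*) expands symbol-by-symbol to * *% ~%* * *% ~%* ~%* *% ~%* ~%* *% * *% ~%*; joining the 14 pieces gives the next term.

**%~%***%~%*~%**%~%*~%**%**%~%*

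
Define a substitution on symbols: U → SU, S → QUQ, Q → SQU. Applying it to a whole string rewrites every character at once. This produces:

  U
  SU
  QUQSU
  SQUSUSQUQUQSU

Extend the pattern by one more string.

QUQSQUSUQUQSUQUQSQUSUSQUSUSQUQUQSU

Applying the rule to each of the 13 symbols of SQUSUSQUQUQSU gives the pieces QUQ SQU SU QUQ SU QUQ SQU SU SQU SU SQU QUQ SU, which concatenate to the answer.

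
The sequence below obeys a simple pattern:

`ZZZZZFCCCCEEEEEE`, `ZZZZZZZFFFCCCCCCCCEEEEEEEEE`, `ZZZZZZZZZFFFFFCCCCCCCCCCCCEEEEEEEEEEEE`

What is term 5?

ZZZZZZZZZZZZZFFFFFFFFFCCCCCCCCCCCCCCCCCCCCEEEEEEEEEEEEEEEEEE

Term n consists of 2n+3 Z's, followed by 2n-1 F's, followed by 4n C's, followed by 3n+3 E's (n = 1, 2, …).
Setting n = 5 gives 13, 9, 20, 18 characters in each block.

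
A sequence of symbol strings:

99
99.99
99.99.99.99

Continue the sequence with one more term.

Every step duplicates the string with '.' between the halves.
One more doubling of 99.99.99.99 gives the answer.

99.99.99.99.99.99.99.99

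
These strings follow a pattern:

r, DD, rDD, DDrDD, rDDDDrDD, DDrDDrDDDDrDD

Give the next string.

From term 3 onward, concatenate the second-to-last term with the last: r·DD = rDD, DD·rDD = DDrDD, …
The next term joins rDDDDrDD and DDrDDrDDDDrDD.

rDDDDrDDDDrDDrDDDDrDD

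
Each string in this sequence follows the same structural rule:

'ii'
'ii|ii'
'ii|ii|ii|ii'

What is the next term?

Each string is two copies of the previous one joined by '|'.
Doubling ii|ii|ii|ii with '|' between the halves:

ii|ii|ii|ii|ii|ii|ii|ii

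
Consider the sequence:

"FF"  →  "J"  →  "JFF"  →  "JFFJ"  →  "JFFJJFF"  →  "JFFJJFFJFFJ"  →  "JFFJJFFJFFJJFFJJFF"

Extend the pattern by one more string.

JFFJJFFJFFJJFFJJFFJFFJJFFJFFJ

From term 3 onward, concatenate the last term with the second-to-last: J·FF = JFF, JFF·J = JFFJ, …
The next term joins JFFJJFFJFFJJFFJJFF and JFFJJFFJFFJ.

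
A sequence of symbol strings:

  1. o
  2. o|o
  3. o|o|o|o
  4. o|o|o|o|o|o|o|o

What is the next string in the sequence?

Each string is two copies of the previous one joined by '|'.
One more doubling of o|o|o|o|o|o|o|o gives the answer.

o|o|o|o|o|o|o|o|o|o|o|o|o|o|o|o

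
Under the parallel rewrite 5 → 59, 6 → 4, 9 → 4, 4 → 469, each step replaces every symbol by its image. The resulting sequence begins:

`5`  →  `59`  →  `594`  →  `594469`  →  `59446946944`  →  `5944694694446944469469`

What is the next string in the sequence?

5944694694446944469469469444694694694446944

Replace each of the 22 characters of 5944694694446944469469 in place — 59 4 469 469 4 4 469 4 4 469 469 469 4 4 469 469 469 4 4 469 4 4 — and concatenate.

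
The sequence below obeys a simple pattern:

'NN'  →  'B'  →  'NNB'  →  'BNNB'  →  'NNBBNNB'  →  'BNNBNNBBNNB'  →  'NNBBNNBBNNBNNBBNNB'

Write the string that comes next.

BNNBNNBBNNBNNBBNNBBNNBNNBBNNB

Each term (from the third on) is the two preceding terms concatenated in order: term 3 = NN·B = NNB.
The next term joins BNNBNNBBNNB and NNBBNNBBNNBNNBBNNB.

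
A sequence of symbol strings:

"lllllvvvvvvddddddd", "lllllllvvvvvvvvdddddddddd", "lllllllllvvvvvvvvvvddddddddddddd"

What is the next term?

lllllllllllvvvvvvvvvvvvdddddddddddddddd

Term n consists of 2n-1 l's, followed by 2n v's, followed by 3n-2 d's, where the shown terms are n = 3, 4, 5.
At n = 6 the blocks have lengths 11, 12, 16.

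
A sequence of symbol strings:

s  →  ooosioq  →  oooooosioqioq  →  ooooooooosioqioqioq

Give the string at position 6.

ooooooooooooooosioqioqioqioqioq

Every step adds ooo to the front and ioq to the end of the previous string.
From ooooooooosioqioqioq, 2 further steps: ooooooooosioqioqioq → oooooooooooosioqioqioqioq → (answer).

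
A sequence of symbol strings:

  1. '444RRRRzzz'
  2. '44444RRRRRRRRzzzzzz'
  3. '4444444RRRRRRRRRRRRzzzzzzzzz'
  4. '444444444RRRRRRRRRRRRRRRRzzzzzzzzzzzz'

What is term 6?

Each string has the form 4^{2n+1} R^{4n} z^{3n} (n = 1, 2, …).
For term 6, n = 6, so the run lengths are 13, 24, 18.

4444444444444RRRRRRRRRRRRRRRRRRRRRRRRzzzzzzzzzzzzzzzzzz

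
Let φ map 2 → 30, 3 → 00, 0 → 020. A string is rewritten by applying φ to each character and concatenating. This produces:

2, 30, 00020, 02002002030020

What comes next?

Applying the rule to each of the 14 symbols of 02002002030020 gives the pieces 020 30 020 020 30 020 020 30 020 00 020 020 30 020, which concatenate to the answer.

0203002002030020020300200002002030020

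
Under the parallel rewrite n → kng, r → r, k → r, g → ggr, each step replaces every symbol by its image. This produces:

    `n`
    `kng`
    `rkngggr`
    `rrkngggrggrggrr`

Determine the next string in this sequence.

φ(rrkngggrggrggrr) expands symbol-by-symbol to r r r kng ggr ggr ggr r ggr ggr r ggr ggr r r; joining the 15 pieces gives the next term.

rrrkngggrggrggrrggrggrrggrggrrr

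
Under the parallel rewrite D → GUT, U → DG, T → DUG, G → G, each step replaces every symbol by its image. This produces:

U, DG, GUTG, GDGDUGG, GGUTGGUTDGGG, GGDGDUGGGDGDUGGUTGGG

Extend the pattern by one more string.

GGGUTGGUTDGGGGGUTGGUTDGGGDGDUGGGG

Applying the rule to each of the 20 symbols of GGDGDUGGGDGDUGGUTGGG gives the pieces G G GUT G GUT DG G G G GUT G GUT DG G G DG DUG G G G, which concatenate to the answer.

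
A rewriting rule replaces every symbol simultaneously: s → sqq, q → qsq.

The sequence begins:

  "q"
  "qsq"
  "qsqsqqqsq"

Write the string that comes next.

qsqsqqqsqsqqqsqqsqqsqsqqqsq

Rewriting each symbol of qsqsqqqsq: q→qsq, s→sqq, q→qsq, s→sqq, q→qsq, q→qsq, q→qsq, s→sqq, q→qsq, which concatenates to qsq sqq qsq sqq qsq qsq qsq sqq qsq.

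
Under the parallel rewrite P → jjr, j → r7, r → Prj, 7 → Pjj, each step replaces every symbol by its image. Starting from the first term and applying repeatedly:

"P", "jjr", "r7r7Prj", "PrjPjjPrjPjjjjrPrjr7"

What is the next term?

Rewriting the 20 symbols of PrjPjjPrjPjjjjrPrjr7 one by one yields jjr Prj r7 jjr r7 r7 jjr Prj r7 jjr r7 r7 r7 r7 Prj jjr Prj r7 Prj Pjj; concatenated:

jjrPrjr7jjrr7r7jjrPrjr7jjrr7r7r7r7PrjjjrPrjr7PrjPjj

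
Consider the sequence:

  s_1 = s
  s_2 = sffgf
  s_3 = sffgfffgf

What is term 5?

sffgfffgfffgfffgf

Each term is the previous one with ffgf appended.
From sffgfffgf, 2 further steps: sffgfffgf → sffgfffgfffgf → (answer).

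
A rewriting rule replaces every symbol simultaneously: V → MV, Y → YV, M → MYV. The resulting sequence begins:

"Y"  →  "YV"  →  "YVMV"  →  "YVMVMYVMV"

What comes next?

YVMVMYVMVMYVYVMVMYVMV

Apply φ to YVMVMYVMV symbol by symbol: Y→YV, V→MV, M→MYV, V→MV, M→MYV, Y→YV, V→MV, M→MYV, V→MV; joined: YV MV MYV MV MYV YV MV MYV MV.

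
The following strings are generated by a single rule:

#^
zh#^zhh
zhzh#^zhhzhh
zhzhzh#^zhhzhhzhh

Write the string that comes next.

s(k+1) = zh·s(k)·zhh, so each term gains zh as a prefix and zhh as a suffix.
So the next term is zh·zhzhzh#^zhhzhhzhh·zhh.

zhzhzhzh#^zhhzhhzhhzhh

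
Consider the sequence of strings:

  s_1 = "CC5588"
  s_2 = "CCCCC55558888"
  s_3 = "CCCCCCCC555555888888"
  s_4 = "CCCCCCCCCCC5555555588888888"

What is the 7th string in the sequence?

CCCCCCCCCCCCCCCCCCCC5555555555555588888888888888

Reading off run lengths: C runs 2, 5, 8, 11; 5 runs 2, 4, 6, 8; 8 runs 2, 4, 6, 8 — each is linear in n (n = 1, 2, …).
For term 7, n = 7, so the run lengths are 20, 14, 14.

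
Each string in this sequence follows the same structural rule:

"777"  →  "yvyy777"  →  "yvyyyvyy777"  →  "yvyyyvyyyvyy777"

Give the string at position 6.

yvyyyvyyyvyyyvyyyvyy777

The strings grow by a fixed prefix yvyy each time.
From yvyyyvyyyvyy777, 2 further steps: yvyyyvyyyvyy777 → yvyyyvyyyvyyyvyy777 → (answer).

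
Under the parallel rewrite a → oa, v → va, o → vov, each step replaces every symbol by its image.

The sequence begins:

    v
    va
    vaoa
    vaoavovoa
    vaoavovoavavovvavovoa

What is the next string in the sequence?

vaoavovoavavovvavovoavaoavavovvavaoavavovvavovoa

φ(vaoavovoavavovvavovoa) expands symbol-by-symbol to va oa vov oa va vov va vov oa va oa va vov va va oa va vov va vov oa; joining the 21 pieces gives the next term.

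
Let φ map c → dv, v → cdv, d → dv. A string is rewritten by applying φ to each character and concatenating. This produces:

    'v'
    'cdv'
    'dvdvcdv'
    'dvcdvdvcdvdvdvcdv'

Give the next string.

Replace each of the 17 characters of dvcdvdvcdvdvdvcdv in place — dv cdv dv dv cdv dv cdv dv dv cdv dv cdv dv cdv dv dv cdv — and concatenate.

dvcdvdvdvcdvdvcdvdvdvcdvdvcdvdvcdvdvdvcdv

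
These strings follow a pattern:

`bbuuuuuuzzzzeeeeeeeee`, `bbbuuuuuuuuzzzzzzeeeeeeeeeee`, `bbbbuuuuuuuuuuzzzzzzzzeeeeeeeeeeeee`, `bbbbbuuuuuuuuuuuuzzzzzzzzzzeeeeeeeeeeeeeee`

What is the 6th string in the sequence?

bbbbbbbuuuuuuuuuuuuuuuuzzzzzzzzzzzzzzeeeeeeeeeeeeeeeeeee

Term n consists of n-1 b's, followed by 2n u's, followed by 2n-2 z's, followed by 2n+3 e's, where the shown terms are n = 3, 4, 5, 6.
Setting n = 8 gives 7, 16, 14, 19 characters in each block.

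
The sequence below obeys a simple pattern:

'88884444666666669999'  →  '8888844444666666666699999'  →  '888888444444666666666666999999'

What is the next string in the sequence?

88888884444444666666666666669999999

The n-th term is n+1 8's then n+1 4's then 2n+2 6's then n+1 9's, where the shown terms are n = 3, 4, 5.
For the next term, n = 6, so the run lengths are 7, 7, 14, 7.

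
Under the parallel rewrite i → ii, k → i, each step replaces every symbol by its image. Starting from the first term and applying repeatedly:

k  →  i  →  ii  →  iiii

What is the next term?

Rewriting each symbol of iiii: i→ii, i→ii, i→ii, i→ii, which concatenates to ii ii ii ii.

iiiiiiii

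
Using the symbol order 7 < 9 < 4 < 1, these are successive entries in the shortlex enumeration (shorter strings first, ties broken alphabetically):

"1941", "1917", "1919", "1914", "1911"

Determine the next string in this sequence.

1477

The successor of 1911 increments the rightmost position that isn't already 1 and resets every position after it to 7.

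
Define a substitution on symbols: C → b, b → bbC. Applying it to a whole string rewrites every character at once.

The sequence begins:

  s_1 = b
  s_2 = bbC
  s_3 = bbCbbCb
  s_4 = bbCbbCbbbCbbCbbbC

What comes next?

Replace each of the 17 characters of bbCbbCbbbCbbCbbbC in place — bbC bbC b bbC bbC b bbC bbC bbC b bbC bbC b bbC bbC bbC b — and concatenate.

bbCbbCbbbCbbCbbbCbbCbbCbbbCbbCbbbCbbCbbCb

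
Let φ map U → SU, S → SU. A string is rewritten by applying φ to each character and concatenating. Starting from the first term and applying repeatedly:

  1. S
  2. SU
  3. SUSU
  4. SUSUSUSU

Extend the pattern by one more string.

SUSUSUSUSUSUSUSU

Rewriting each symbol of SUSUSUSU: S→SU, U→SU, S→SU, U→SU, S→SU, U→SU, S→SU, U→SU, which concatenates to SU SU SU SU SU SU SU SU.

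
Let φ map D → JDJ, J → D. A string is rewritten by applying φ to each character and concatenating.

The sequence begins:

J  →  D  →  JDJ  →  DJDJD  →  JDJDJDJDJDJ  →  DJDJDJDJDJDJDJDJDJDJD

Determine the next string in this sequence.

Replace each of the 21 characters of DJDJDJDJDJDJDJDJDJDJD in place — JDJ D JDJ D JDJ D JDJ D JDJ D JDJ D JDJ D JDJ D JDJ D JDJ D JDJ — and concatenate.

JDJDJDJDJDJDJDJDJDJDJDJDJDJDJDJDJDJDJDJDJDJ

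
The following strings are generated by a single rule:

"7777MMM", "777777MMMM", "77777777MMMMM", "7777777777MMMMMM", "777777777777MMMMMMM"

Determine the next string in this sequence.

77777777777777MMMMMMMM

Reading off run lengths: 7 runs 4, 6, 8, 10, 12; M runs 3, 4, 5, 6, 7 — each is linear in n (n = 1, 2, …).
For the next term, n = 6, so the run lengths are 14, 8.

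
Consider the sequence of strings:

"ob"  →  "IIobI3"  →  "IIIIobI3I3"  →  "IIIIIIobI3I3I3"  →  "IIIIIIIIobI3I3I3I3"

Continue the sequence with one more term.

Each term wraps the previous one in II on the left and I3 on the right.
Applying this once more to IIIIIIIIobI3I3I3I3:

IIIIIIIIIIobI3I3I3I3I3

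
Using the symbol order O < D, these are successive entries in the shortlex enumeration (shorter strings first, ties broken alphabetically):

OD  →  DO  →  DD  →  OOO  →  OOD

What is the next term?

ODO

The successor of OOD increments the rightmost position that isn't already D and resets every position after it to O.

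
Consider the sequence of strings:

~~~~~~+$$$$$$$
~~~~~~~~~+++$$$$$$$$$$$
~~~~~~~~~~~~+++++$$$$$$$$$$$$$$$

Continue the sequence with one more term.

~~~~~~~~~~~~~~~+++++++$$$$$$$$$$$$$$$$$$$

The n-th term is 3n+3 ~'s then 2n-1 +'s then 4n+3 $'s (n = 1, 2, …).
Setting n = 4 gives 15, 7, 19 characters in each block.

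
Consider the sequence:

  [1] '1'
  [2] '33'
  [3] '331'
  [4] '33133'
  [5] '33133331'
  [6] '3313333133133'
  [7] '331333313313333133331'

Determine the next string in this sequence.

Each term (from the third on) is the previous term followed by the one before it: term 3 = 33·1 = 331.
The next term joins 331333313313333133331 and 3313333133133.

3313333133133331333313313333133133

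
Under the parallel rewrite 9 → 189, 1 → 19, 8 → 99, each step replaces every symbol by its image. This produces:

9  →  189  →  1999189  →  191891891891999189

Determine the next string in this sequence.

φ(191891891891999189) expands symbol-by-symbol to 19 189 19 99 189 19 99 189 19 99 189 19 189 189 189 19 99 189; joining the 18 pieces gives the next term.

19189199918919991891999189191891891891999189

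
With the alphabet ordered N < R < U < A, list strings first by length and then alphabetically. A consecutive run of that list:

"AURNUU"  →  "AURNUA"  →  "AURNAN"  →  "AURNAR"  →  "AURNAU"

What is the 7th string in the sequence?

AURRNN

Stepping forward 2 times from AURNAU: AURNAU → AURNAA, then the target.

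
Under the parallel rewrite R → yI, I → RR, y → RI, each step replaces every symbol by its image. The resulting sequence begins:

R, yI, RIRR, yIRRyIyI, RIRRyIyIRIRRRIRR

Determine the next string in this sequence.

φ(RIRRyIyIRIRRRIRR) expands symbol-by-symbol to yI RR yI yI RI RR RI RR yI RR yI yI yI RR yI yI; joining the 16 pieces gives the next term.

yIRRyIyIRIRRRIRRyIRRyIyIyIRRyIyI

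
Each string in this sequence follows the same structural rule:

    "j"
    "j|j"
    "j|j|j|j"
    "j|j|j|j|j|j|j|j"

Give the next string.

j|j|j|j|j|j|j|j|j|j|j|j|j|j|j|j

s(k+1) = s(k)·|·s(k) — each term doubles the last with '|' between the halves.
One more doubling of j|j|j|j|j|j|j|j gives the answer.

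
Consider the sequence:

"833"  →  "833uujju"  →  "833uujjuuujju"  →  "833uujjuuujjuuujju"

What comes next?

833uujjuuujjuuujjuuujju

Every step adds uujju to the end: s(k+1) = s(k)·uujju.
One more step from 833uujjuuujjuuujju gives the answer.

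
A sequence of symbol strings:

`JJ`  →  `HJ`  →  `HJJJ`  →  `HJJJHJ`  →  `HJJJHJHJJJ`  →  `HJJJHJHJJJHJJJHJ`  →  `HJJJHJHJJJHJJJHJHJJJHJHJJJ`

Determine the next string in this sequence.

Each term (from the third on) is the previous term followed by the one before it: term 3 = HJ·JJ = HJJJ.
So term 8 is HJJJHJHJJJHJJJHJHJJJHJHJJJ·HJJJHJHJJJHJJJHJ.

HJJJHJHJJJHJJJHJHJJJHJHJJJHJJJHJHJJJHJJJHJ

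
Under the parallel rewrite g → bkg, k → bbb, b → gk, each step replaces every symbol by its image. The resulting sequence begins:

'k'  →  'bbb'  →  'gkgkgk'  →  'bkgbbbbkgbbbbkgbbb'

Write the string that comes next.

gkbbbbkggkgkgkgkbbbbkggkgkgkgkbbbbkggkgkgk

Applying the rule to each of the 18 symbols of bkgbbbbkgbbbbkgbbb gives the pieces gk bbb bkg gk gk gk gk bbb bkg gk gk gk gk bbb bkg gk gk gk, which concatenate to the answer.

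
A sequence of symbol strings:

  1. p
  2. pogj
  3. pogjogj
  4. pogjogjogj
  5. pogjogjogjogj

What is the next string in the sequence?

pogjogjogjogjogj

The strings grow by a fixed suffix ogj each time.
So the next term is pogjogjogjogj·ogj.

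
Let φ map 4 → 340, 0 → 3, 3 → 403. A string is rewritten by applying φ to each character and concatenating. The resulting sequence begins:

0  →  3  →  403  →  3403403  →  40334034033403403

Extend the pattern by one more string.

34034034033403403340340340334034033403403

Applying the rule to each of the 17 symbols of 40334034033403403 gives the pieces 340 3 403 403 340 3 403 340 3 403 403 340 3 403 340 3 403, which concatenate to the answer.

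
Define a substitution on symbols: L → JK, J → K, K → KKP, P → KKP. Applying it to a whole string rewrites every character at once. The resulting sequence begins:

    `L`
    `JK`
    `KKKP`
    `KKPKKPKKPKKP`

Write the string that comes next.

KKPKKPKKPKKPKKPKKPKKPKKPKKPKKPKKPKKP

Rewriting each symbol of KKPKKPKKPKKP: K→KKP, K→KKP, P→KKP, K→KKP, K→KKP, P→KKP, K→KKP, K→KKP, P→KKP, K→KKP, K→KKP, P→KKP, which concatenates to KKP KKP KKP KKP KKP KKP KKP KKP KKP KKP KKP KKP.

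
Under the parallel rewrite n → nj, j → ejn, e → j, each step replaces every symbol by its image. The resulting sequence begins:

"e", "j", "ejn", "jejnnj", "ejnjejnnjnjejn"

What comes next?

Applying the rule to each of the 14 symbols of ejnjejnnjnjejn gives the pieces j ejn nj ejn j ejn nj nj ejn nj ejn j ejn nj, which concatenate to the answer.

jejnnjejnjejnnjnjejnnjejnjejnnj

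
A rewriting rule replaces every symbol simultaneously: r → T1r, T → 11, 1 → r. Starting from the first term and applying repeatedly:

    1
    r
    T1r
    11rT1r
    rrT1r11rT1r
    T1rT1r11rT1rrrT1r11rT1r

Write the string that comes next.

Rewriting the 23 symbols of T1rT1r11rT1rrrT1r11rT1r one by one yields 11 r T1r 11 r T1r r r T1r 11 r T1r T1r T1r 11 r T1r r r T1r 11 r T1r; concatenated:

11rT1r11rT1rrrT1r11rT1rT1rT1r11rT1rrrT1r11rT1r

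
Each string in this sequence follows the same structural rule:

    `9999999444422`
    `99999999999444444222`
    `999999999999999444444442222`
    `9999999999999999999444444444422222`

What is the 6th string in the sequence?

The n-th term is 4n+3 9's then 2n+2 4's then n+1 2's (n = 1, 2, …).
Setting n = 6 gives 27, 14, 7 characters in each block.

999999999999999999999999999444444444444442222222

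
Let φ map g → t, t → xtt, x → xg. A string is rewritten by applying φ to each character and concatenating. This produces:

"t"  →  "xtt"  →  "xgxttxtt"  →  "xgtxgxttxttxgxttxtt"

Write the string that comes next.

Applying the rule to each of the 19 symbols of xgtxgxttxttxgxttxtt gives the pieces xg t xtt xg t xg xtt xtt xg xtt xtt xg t xg xtt xtt xg xtt xtt, which concatenate to the answer.

xgtxttxgtxgxttxttxgxttxttxgtxgxttxttxgxttxtt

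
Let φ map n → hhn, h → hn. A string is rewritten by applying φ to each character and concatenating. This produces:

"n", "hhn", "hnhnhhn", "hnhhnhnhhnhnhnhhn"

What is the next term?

Replace each of the 17 characters of hnhhnhnhhnhnhnhhn in place — hn hhn hn hn hhn hn hhn hn hn hhn hn hhn hn hhn hn hn hhn — and concatenate.

hnhhnhnhnhhnhnhhnhnhnhhnhnhhnhnhhnhnhnhhn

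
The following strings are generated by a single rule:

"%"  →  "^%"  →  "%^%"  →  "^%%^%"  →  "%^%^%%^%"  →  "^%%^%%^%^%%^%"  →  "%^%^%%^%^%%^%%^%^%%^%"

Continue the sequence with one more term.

^%%^%%^%^%%^%%^%^%%^%^%%^%%^%^%%^%

This is a Fibonacci-style word recurrence s(k) = s(k−2)·s(k−1): e.g. %·^% = %^%.
Continuing: ^%%^%%^%^%%^% · %^%^%%^%^%%^%%^%^%%^% gives term 8.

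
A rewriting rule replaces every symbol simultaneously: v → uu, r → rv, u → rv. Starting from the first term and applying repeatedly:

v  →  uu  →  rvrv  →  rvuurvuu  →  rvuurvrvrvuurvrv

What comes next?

Applying the rule to each of the 16 symbols of rvuurvrvrvuurvrv gives the pieces rv uu rv rv rv uu rv uu rv uu rv rv rv uu rv uu, which concatenate to the answer.

rvuurvrvrvuurvuurvuurvrvrvuurvuu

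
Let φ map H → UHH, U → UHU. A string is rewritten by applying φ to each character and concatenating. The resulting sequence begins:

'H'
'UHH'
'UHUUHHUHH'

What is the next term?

UHUUHHUHUUHUUHHUHHUHUUHHUHH

Expanding UHUUHHUHH: U→UHU, H→UHH, U→UHU, U→UHU, H→UHH, H→UHH, U→UHU, H→UHH, H→UHH. Concatenated: UHU UHH UHU UHU UHH UHH UHU UHH UHH.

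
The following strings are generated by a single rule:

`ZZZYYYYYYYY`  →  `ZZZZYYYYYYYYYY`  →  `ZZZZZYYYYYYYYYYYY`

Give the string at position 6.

ZZZZZZZZYYYYYYYYYYYYYYYYYY

Each string has the form Z^{n} Y^{2n+2}, where the shown terms are n = 3, 4, 5.
Setting n = 8 gives 8, 18 characters in each block.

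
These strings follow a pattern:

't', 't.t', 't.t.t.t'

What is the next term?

Each string is two copies of the previous one joined by '.'.
Doubling t.t.t.t with '.' between the halves:

t.t.t.t.t.t.t.t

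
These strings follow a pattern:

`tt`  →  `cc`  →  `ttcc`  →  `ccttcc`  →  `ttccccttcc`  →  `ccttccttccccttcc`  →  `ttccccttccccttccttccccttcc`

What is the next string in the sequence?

ccttccttccccttccttccccttccccttccttccccttcc

From term 3 onward, concatenate the second-to-last term with the last: tt·cc = ttcc, cc·ttcc = ccttcc, …
Continuing: ccttccttccccttcc · ttccccttccccttccttccccttcc gives term 8.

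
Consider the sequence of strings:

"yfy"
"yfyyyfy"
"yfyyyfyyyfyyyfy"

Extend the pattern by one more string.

s(k+1) = s(k)·y·s(k) — each term doubles the last with 'y' between the halves.
Doubling yfyyyfyyyfyyyfy with 'y' between the halves:

yfyyyfyyyfyyyfyyyfyyyfyyyfyyyfy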